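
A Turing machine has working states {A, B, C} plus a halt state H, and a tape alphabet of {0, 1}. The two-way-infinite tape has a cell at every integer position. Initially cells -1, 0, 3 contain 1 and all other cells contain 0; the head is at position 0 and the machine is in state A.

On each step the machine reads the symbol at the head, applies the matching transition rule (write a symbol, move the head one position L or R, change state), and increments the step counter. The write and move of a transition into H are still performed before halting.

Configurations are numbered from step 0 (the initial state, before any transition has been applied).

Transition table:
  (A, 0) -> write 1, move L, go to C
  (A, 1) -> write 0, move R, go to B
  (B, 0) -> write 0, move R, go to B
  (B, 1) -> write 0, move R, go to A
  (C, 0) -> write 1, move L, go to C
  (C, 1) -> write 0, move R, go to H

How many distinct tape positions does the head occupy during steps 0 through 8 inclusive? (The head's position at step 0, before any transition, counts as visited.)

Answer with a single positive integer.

Step 1: in state A at pos 0, read 1 -> (A,1)->write 0,move R,goto B. Now: state=B, head=1, tape[-2..4]=0100010 (head:    ^)
Step 2: in state B at pos 1, read 0 -> (B,0)->write 0,move R,goto B. Now: state=B, head=2, tape[-2..4]=0100010 (head:     ^)
Step 3: in state B at pos 2, read 0 -> (B,0)->write 0,move R,goto B. Now: state=B, head=3, tape[-2..4]=0100010 (head:      ^)
Step 4: in state B at pos 3, read 1 -> (B,1)->write 0,move R,goto A. Now: state=A, head=4, tape[-2..5]=01000000 (head:       ^)
Step 5: in state A at pos 4, read 0 -> (A,0)->write 1,move L,goto C. Now: state=C, head=3, tape[-2..5]=01000010 (head:      ^)
Step 6: in state C at pos 3, read 0 -> (C,0)->write 1,move L,goto C. Now: state=C, head=2, tape[-2..5]=01000110 (head:     ^)
Step 7: in state C at pos 2, read 0 -> (C,0)->write 1,move L,goto C. Now: state=C, head=1, tape[-2..5]=01001110 (head:    ^)
Step 8: in state C at pos 1, read 0 -> (C,0)->write 1,move L,goto C. Now: state=C, head=0, tape[-2..5]=01011110 (head:   ^)
Head positions at steps 0..8: starting at 0, distinct positions visited = {0, 1, 2, 3, 4} -> 5 position(s)

Answer: 5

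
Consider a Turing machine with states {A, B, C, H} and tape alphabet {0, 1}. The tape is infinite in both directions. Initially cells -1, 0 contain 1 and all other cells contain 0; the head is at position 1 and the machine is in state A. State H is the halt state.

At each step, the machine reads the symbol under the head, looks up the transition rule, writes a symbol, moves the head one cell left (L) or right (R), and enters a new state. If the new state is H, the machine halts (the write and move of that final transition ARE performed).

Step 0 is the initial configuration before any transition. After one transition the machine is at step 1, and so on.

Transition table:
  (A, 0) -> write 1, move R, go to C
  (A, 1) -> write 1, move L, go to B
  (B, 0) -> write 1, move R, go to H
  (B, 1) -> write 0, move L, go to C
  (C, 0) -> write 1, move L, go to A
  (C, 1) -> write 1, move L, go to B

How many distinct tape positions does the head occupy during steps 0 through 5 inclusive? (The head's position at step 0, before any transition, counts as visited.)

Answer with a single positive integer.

Answer: 5

Derivation:
Step 1: in state A at pos 1, read 0 -> (A,0)->write 1,move R,goto C. Now: state=C, head=2, tape[-2..3]=011100 (head:     ^)
Step 2: in state C at pos 2, read 0 -> (C,0)->write 1,move L,goto A. Now: state=A, head=1, tape[-2..3]=011110 (head:    ^)
Step 3: in state A at pos 1, read 1 -> (A,1)->write 1,move L,goto B. Now: state=B, head=0, tape[-2..3]=011110 (head:   ^)
Step 4: in state B at pos 0, read 1 -> (B,1)->write 0,move L,goto C. Now: state=C, head=-1, tape[-2..3]=010110 (head:  ^)
Step 5: in state C at pos -1, read 1 -> (C,1)->write 1,move L,goto B. Now: state=B, head=-2, tape[-3..3]=0010110 (head:  ^)
Head positions at steps 0..5: starting at 1, distinct positions visited = {-2, -1, 0, 1, 2} -> 5 position(s)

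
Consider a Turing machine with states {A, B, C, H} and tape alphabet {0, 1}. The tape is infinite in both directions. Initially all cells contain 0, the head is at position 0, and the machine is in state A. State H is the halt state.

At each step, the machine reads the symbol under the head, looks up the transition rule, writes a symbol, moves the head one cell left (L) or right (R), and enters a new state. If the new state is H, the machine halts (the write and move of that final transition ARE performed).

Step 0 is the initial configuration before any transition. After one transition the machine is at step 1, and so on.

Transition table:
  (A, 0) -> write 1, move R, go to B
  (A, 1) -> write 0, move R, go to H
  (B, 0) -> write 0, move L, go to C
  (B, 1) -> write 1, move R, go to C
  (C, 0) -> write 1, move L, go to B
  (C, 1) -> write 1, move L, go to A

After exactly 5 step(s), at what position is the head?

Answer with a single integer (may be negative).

Answer: 1

Derivation:
Step 1: in state A at pos 0, read 0 -> (A,0)->write 1,move R,goto B. Now: state=B, head=1, tape[-1..2]=0100 (head:   ^)
Step 2: in state B at pos 1, read 0 -> (B,0)->write 0,move L,goto C. Now: state=C, head=0, tape[-1..2]=0100 (head:  ^)
Step 3: in state C at pos 0, read 1 -> (C,1)->write 1,move L,goto A. Now: state=A, head=-1, tape[-2..2]=00100 (head:  ^)
Step 4: in state A at pos -1, read 0 -> (A,0)->write 1,move R,goto B. Now: state=B, head=0, tape[-2..2]=01100 (head:   ^)
Step 5: in state B at pos 0, read 1 -> (B,1)->write 1,move R,goto C. Now: state=C, head=1, tape[-2..2]=01100 (head:    ^)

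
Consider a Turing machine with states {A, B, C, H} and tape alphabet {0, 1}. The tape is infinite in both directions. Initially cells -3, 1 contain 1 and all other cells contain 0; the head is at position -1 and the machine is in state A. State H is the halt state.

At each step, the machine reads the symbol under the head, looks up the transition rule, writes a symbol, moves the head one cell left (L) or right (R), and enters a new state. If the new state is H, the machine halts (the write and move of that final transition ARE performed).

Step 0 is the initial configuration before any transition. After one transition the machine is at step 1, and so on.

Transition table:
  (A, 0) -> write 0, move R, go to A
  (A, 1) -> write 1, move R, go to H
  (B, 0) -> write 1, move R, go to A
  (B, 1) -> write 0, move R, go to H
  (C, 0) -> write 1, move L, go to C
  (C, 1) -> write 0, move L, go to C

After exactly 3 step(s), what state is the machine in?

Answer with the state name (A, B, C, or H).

Answer: H

Derivation:
Step 1: in state A at pos -1, read 0 -> (A,0)->write 0,move R,goto A. Now: state=A, head=0, tape[-4..2]=0100010 (head:     ^)
Step 2: in state A at pos 0, read 0 -> (A,0)->write 0,move R,goto A. Now: state=A, head=1, tape[-4..2]=0100010 (head:      ^)
Step 3: in state A at pos 1, read 1 -> (A,1)->write 1,move R,goto H. Now: state=H, head=2, tape[-4..3]=01000100 (head:       ^)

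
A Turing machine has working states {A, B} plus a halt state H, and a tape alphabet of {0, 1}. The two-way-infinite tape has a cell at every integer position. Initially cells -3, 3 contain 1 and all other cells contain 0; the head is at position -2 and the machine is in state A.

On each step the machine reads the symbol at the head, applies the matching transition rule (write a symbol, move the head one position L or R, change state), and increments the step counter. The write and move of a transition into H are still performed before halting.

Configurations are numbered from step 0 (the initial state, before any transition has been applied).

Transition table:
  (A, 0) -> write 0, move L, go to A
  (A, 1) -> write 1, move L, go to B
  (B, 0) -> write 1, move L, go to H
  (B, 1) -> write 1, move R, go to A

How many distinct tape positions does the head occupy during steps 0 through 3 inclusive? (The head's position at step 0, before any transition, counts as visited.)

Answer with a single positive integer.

Step 1: in state A at pos -2, read 0 -> (A,0)->write 0,move L,goto A. Now: state=A, head=-3, tape[-4..4]=010000010 (head:  ^)
Step 2: in state A at pos -3, read 1 -> (A,1)->write 1,move L,goto B. Now: state=B, head=-4, tape[-5..4]=0010000010 (head:  ^)
Step 3: in state B at pos -4, read 0 -> (B,0)->write 1,move L,goto H. Now: state=H, head=-5, tape[-6..4]=00110000010 (head:  ^)
Head positions at steps 0..3: starting at -2, distinct positions visited = {-5, -4, -3, -2} -> 4 position(s)

Answer: 4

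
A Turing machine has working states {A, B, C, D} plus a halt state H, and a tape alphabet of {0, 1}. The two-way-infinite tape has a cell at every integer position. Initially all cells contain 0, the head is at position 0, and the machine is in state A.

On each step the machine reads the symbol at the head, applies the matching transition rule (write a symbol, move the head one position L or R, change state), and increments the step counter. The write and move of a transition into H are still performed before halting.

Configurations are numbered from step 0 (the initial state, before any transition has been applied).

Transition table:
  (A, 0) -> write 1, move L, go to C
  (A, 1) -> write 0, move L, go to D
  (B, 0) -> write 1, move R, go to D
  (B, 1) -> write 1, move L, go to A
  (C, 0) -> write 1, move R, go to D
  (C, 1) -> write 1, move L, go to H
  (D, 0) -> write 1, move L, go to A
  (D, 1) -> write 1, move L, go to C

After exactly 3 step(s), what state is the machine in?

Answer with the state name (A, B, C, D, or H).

Step 1: in state A at pos 0, read 0 -> (A,0)->write 1,move L,goto C. Now: state=C, head=-1, tape[-2..1]=0010 (head:  ^)
Step 2: in state C at pos -1, read 0 -> (C,0)->write 1,move R,goto D. Now: state=D, head=0, tape[-2..1]=0110 (head:   ^)
Step 3: in state D at pos 0, read 1 -> (D,1)->write 1,move L,goto C. Now: state=C, head=-1, tape[-2..1]=0110 (head:  ^)

Answer: C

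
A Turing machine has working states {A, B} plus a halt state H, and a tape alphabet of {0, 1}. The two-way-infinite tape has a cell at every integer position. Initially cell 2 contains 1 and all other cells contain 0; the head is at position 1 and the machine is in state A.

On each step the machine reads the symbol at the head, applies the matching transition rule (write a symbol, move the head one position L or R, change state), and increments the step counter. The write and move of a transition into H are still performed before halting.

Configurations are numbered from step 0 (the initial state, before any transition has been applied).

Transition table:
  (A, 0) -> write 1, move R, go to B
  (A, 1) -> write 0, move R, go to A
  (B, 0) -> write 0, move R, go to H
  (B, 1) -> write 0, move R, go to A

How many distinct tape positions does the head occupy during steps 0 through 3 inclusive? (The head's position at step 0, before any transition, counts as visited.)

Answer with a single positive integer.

Answer: 4

Derivation:
Step 1: in state A at pos 1, read 0 -> (A,0)->write 1,move R,goto B. Now: state=B, head=2, tape[0..3]=0110 (head:   ^)
Step 2: in state B at pos 2, read 1 -> (B,1)->write 0,move R,goto A. Now: state=A, head=3, tape[0..4]=01000 (head:    ^)
Step 3: in state A at pos 3, read 0 -> (A,0)->write 1,move R,goto B. Now: state=B, head=4, tape[0..5]=010100 (head:     ^)
Head positions at steps 0..3: starting at 1, distinct positions visited = {1, 2, 3, 4} -> 4 position(s)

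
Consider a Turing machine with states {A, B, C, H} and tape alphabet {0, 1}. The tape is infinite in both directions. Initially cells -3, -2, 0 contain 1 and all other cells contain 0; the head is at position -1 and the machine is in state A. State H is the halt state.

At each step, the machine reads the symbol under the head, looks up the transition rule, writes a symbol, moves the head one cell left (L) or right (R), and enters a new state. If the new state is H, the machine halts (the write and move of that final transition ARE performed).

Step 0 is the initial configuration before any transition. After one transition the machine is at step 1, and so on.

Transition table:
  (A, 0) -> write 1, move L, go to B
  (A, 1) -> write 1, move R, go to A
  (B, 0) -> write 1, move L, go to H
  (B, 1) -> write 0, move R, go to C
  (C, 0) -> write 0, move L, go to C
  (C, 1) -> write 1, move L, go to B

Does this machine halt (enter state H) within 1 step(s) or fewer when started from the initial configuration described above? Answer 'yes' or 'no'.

Step 1: in state A at pos -1, read 0 -> (A,0)->write 1,move L,goto B. Now: state=B, head=-2, tape[-4..1]=011110 (head:   ^)
After 1 step(s): state = B (not H) -> not halted within 1 -> no

Answer: no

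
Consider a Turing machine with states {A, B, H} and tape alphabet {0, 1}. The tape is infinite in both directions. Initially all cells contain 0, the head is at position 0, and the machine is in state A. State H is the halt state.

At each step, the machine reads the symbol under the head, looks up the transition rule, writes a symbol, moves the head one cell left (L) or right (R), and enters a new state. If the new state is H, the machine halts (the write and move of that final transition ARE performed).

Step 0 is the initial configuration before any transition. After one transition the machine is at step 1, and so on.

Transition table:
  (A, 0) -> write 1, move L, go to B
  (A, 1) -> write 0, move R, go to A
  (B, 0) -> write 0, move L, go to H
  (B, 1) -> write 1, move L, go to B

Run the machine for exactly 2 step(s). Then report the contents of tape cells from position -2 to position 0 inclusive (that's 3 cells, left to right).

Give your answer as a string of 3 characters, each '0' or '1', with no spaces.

Answer: 001

Derivation:
Step 1: in state A at pos 0, read 0 -> (A,0)->write 1,move L,goto B. Now: state=B, head=-1, tape[-2..1]=0010 (head:  ^)
Step 2: in state B at pos -1, read 0 -> (B,0)->write 0,move L,goto H. Now: state=H, head=-2, tape[-3..1]=00010 (head:  ^)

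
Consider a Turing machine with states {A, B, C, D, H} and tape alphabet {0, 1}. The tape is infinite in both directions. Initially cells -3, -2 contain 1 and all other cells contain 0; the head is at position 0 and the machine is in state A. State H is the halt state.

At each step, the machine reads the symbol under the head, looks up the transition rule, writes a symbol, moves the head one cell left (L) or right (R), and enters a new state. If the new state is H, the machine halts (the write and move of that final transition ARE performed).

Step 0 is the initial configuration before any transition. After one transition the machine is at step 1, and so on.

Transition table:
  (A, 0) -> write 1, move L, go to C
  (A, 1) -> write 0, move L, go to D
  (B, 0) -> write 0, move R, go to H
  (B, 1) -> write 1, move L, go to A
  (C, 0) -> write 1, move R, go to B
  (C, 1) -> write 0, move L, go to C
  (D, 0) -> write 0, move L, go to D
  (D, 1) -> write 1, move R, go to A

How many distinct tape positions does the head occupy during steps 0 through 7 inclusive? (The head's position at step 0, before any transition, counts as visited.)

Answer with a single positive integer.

Answer: 4

Derivation:
Step 1: in state A at pos 0, read 0 -> (A,0)->write 1,move L,goto C. Now: state=C, head=-1, tape[-4..1]=011010 (head:    ^)
Step 2: in state C at pos -1, read 0 -> (C,0)->write 1,move R,goto B. Now: state=B, head=0, tape[-4..1]=011110 (head:     ^)
Step 3: in state B at pos 0, read 1 -> (B,1)->write 1,move L,goto A. Now: state=A, head=-1, tape[-4..1]=011110 (head:    ^)
Step 4: in state A at pos -1, read 1 -> (A,1)->write 0,move L,goto D. Now: state=D, head=-2, tape[-4..1]=011010 (head:   ^)
Step 5: in state D at pos -2, read 1 -> (D,1)->write 1,move R,goto A. Now: state=A, head=-1, tape[-4..1]=011010 (head:    ^)
Step 6: in state A at pos -1, read 0 -> (A,0)->write 1,move L,goto C. Now: state=C, head=-2, tape[-4..1]=011110 (head:   ^)
Step 7: in state C at pos -2, read 1 -> (C,1)->write 0,move L,goto C. Now: state=C, head=-3, tape[-4..1]=010110 (head:  ^)
Head positions at steps 0..7: starting at 0, distinct positions visited = {-3, -2, -1, 0} -> 4 position(s)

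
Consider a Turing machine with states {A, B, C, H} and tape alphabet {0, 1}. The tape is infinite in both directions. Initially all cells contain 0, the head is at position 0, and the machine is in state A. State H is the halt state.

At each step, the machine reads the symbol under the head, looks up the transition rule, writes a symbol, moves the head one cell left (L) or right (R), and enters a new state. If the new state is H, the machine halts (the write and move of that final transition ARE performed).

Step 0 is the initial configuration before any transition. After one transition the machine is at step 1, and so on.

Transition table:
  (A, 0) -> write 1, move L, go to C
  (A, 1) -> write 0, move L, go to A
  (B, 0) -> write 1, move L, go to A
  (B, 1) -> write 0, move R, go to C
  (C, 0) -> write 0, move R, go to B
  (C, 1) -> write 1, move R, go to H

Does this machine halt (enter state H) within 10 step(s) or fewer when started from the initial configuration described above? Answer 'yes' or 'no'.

Answer: yes

Derivation:
Step 1: in state A at pos 0, read 0 -> (A,0)->write 1,move L,goto C. Now: state=C, head=-1, tape[-2..1]=0010 (head:  ^)
Step 2: in state C at pos -1, read 0 -> (C,0)->write 0,move R,goto B. Now: state=B, head=0, tape[-2..1]=0010 (head:   ^)
Step 3: in state B at pos 0, read 1 -> (B,1)->write 0,move R,goto C. Now: state=C, head=1, tape[-2..2]=00000 (head:    ^)
Step 4: in state C at pos 1, read 0 -> (C,0)->write 0,move R,goto B. Now: state=B, head=2, tape[-2..3]=000000 (head:     ^)
Step 5: in state B at pos 2, read 0 -> (B,0)->write 1,move L,goto A. Now: state=A, head=1, tape[-2..3]=000010 (head:    ^)
Step 6: in state A at pos 1, read 0 -> (A,0)->write 1,move L,goto C. Now: state=C, head=0, tape[-2..3]=000110 (head:   ^)
Step 7: in state C at pos 0, read 0 -> (C,0)->write 0,move R,goto B. Now: state=B, head=1, tape[-2..3]=000110 (head:    ^)
Step 8: in state B at pos 1, read 1 -> (B,1)->write 0,move R,goto C. Now: state=C, head=2, tape[-2..3]=000010 (head:     ^)
Step 9: in state C at pos 2, read 1 -> (C,1)->write 1,move R,goto H. Now: state=H, head=3, tape[-2..4]=0000100 (head:      ^)
State H reached at step 9; 9 <= 10 -> yes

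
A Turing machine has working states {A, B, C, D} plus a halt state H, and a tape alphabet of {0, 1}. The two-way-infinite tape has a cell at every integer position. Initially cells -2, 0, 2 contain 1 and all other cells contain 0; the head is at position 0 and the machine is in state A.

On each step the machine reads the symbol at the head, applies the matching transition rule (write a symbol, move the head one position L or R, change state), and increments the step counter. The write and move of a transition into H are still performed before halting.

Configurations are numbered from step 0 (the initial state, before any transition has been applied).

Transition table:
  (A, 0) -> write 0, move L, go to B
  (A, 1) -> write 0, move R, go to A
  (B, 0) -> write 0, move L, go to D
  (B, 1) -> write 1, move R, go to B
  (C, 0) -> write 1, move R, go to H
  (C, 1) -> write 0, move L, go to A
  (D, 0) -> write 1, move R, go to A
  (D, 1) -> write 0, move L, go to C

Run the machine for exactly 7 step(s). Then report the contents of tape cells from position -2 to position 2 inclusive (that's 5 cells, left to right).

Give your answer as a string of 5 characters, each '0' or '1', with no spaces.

Answer: 11001

Derivation:
Step 1: in state A at pos 0, read 1 -> (A,1)->write 0,move R,goto A. Now: state=A, head=1, tape[-3..3]=0100010 (head:     ^)
Step 2: in state A at pos 1, read 0 -> (A,0)->write 0,move L,goto B. Now: state=B, head=0, tape[-3..3]=0100010 (head:    ^)
Step 3: in state B at pos 0, read 0 -> (B,0)->write 0,move L,goto D. Now: state=D, head=-1, tape[-3..3]=0100010 (head:   ^)
Step 4: in state D at pos -1, read 0 -> (D,0)->write 1,move R,goto A. Now: state=A, head=0, tape[-3..3]=0110010 (head:    ^)
Step 5: in state A at pos 0, read 0 -> (A,0)->write 0,move L,goto B. Now: state=B, head=-1, tape[-3..3]=0110010 (head:   ^)
Step 6: in state B at pos -1, read 1 -> (B,1)->write 1,move R,goto B. Now: state=B, head=0, tape[-3..3]=0110010 (head:    ^)
Step 7: in state B at pos 0, read 0 -> (B,0)->write 0,move L,goto D. Now: state=D, head=-1, tape[-3..3]=0110010 (head:   ^)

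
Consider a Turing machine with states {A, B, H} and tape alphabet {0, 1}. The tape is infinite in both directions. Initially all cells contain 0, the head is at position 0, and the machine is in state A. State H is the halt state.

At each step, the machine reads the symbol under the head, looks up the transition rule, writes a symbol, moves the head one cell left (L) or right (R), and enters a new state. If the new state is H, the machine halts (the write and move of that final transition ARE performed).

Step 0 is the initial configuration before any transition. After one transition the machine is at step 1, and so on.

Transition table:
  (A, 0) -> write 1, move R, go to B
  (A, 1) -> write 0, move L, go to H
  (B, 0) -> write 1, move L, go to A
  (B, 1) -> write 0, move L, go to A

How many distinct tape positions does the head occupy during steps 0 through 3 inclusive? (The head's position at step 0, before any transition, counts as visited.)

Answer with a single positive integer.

Answer: 3

Derivation:
Step 1: in state A at pos 0, read 0 -> (A,0)->write 1,move R,goto B. Now: state=B, head=1, tape[-1..2]=0100 (head:   ^)
Step 2: in state B at pos 1, read 0 -> (B,0)->write 1,move L,goto A. Now: state=A, head=0, tape[-1..2]=0110 (head:  ^)
Step 3: in state A at pos 0, read 1 -> (A,1)->write 0,move L,goto H. Now: state=H, head=-1, tape[-2..2]=00010 (head:  ^)
Head positions at steps 0..3: starting at 0, distinct positions visited = {-1, 0, 1} -> 3 position(s)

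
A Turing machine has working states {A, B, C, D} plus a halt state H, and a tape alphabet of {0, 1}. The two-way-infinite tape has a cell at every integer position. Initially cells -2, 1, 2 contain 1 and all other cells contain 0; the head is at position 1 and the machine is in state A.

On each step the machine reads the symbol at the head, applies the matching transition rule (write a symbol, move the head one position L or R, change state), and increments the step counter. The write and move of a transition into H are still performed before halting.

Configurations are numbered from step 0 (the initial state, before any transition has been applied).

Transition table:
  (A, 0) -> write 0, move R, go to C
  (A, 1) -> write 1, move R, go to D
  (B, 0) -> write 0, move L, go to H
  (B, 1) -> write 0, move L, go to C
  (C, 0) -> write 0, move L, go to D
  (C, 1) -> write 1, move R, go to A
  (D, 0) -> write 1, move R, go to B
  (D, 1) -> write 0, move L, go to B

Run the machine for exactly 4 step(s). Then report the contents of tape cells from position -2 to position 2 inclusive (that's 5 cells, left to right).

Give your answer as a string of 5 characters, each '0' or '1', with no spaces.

Step 1: in state A at pos 1, read 1 -> (A,1)->write 1,move R,goto D. Now: state=D, head=2, tape[-3..3]=0100110 (head:      ^)
Step 2: in state D at pos 2, read 1 -> (D,1)->write 0,move L,goto B. Now: state=B, head=1, tape[-3..3]=0100100 (head:     ^)
Step 3: in state B at pos 1, read 1 -> (B,1)->write 0,move L,goto C. Now: state=C, head=0, tape[-3..3]=0100000 (head:    ^)
Step 4: in state C at pos 0, read 0 -> (C,0)->write 0,move L,goto D. Now: state=D, head=-1, tape[-3..3]=0100000 (head:   ^)

Answer: 10000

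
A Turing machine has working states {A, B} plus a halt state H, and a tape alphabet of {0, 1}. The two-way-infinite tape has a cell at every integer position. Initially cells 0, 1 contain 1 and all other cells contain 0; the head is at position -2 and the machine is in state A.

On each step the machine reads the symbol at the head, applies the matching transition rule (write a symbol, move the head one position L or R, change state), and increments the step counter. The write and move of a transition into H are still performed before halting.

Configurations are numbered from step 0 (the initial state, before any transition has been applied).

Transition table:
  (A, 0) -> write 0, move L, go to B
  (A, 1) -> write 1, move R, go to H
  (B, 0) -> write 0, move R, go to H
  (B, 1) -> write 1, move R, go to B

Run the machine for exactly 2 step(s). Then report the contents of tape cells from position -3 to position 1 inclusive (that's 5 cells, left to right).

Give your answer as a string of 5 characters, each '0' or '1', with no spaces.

Answer: 00011

Derivation:
Step 1: in state A at pos -2, read 0 -> (A,0)->write 0,move L,goto B. Now: state=B, head=-3, tape[-4..2]=0000110 (head:  ^)
Step 2: in state B at pos -3, read 0 -> (B,0)->write 0,move R,goto H. Now: state=H, head=-2, tape[-4..2]=0000110 (head:   ^)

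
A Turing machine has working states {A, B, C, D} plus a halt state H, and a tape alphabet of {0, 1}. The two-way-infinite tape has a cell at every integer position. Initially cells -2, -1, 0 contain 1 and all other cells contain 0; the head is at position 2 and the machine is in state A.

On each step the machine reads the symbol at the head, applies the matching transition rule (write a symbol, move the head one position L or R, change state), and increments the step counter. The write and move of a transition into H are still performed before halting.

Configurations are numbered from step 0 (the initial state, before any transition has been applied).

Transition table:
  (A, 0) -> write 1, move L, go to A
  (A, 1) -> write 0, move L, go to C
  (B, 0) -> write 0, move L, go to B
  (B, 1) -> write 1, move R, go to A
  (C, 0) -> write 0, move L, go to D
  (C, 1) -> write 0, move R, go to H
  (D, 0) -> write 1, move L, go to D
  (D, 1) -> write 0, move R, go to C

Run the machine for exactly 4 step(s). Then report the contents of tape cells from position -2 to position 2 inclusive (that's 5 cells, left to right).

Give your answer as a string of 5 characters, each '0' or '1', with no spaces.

Step 1: in state A at pos 2, read 0 -> (A,0)->write 1,move L,goto A. Now: state=A, head=1, tape[-3..3]=0111010 (head:     ^)
Step 2: in state A at pos 1, read 0 -> (A,0)->write 1,move L,goto A. Now: state=A, head=0, tape[-3..3]=0111110 (head:    ^)
Step 3: in state A at pos 0, read 1 -> (A,1)->write 0,move L,goto C. Now: state=C, head=-1, tape[-3..3]=0110110 (head:   ^)
Step 4: in state C at pos -1, read 1 -> (C,1)->write 0,move R,goto H. Now: state=H, head=0, tape[-3..3]=0100110 (head:    ^)

Answer: 10011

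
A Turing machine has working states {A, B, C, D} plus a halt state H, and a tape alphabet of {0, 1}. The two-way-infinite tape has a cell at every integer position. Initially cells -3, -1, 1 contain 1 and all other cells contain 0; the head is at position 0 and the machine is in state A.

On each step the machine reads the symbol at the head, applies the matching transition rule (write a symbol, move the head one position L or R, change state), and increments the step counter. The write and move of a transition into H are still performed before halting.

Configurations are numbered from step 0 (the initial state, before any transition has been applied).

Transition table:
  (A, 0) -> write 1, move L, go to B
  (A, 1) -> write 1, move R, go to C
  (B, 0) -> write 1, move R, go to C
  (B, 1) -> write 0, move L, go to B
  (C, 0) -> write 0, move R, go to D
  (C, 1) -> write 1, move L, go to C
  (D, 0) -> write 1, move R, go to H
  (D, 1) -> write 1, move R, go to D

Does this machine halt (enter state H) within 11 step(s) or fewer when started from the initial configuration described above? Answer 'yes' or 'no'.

Step 1: in state A at pos 0, read 0 -> (A,0)->write 1,move L,goto B. Now: state=B, head=-1, tape[-4..2]=0101110 (head:    ^)
Step 2: in state B at pos -1, read 1 -> (B,1)->write 0,move L,goto B. Now: state=B, head=-2, tape[-4..2]=0100110 (head:   ^)
Step 3: in state B at pos -2, read 0 -> (B,0)->write 1,move R,goto C. Now: state=C, head=-1, tape[-4..2]=0110110 (head:    ^)
Step 4: in state C at pos -1, read 0 -> (C,0)->write 0,move R,goto D. Now: state=D, head=0, tape[-4..2]=0110110 (head:     ^)
Step 5: in state D at pos 0, read 1 -> (D,1)->write 1,move R,goto D. Now: state=D, head=1, tape[-4..2]=0110110 (head:      ^)
Step 6: in state D at pos 1, read 1 -> (D,1)->write 1,move R,goto D. Now: state=D, head=2, tape[-4..3]=01101100 (head:       ^)
Step 7: in state D at pos 2, read 0 -> (D,0)->write 1,move R,goto H. Now: state=H, head=3, tape[-4..4]=011011100 (head:        ^)
State H reached at step 7; 7 <= 11 -> yes

Answer: yes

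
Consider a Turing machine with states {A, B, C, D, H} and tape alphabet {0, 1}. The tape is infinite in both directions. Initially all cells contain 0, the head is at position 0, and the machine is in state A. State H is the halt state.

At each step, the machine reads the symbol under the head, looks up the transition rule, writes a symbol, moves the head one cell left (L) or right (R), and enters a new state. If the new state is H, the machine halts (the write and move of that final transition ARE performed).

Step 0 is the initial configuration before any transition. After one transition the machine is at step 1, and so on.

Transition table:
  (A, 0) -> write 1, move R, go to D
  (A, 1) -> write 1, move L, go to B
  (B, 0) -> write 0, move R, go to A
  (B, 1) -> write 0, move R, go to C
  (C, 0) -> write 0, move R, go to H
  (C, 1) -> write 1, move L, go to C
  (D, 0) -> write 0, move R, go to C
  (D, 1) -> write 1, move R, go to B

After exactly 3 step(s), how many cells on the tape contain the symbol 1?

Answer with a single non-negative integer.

Step 1: in state A at pos 0, read 0 -> (A,0)->write 1,move R,goto D. Now: state=D, head=1, tape[-1..2]=0100 (head:   ^)
Step 2: in state D at pos 1, read 0 -> (D,0)->write 0,move R,goto C. Now: state=C, head=2, tape[-1..3]=01000 (head:    ^)
Step 3: in state C at pos 2, read 0 -> (C,0)->write 0,move R,goto H. Now: state=H, head=3, tape[-1..4]=010000 (head:     ^)
Cells containing 1 after step 3: {0} -> 1 cell(s)

Answer: 1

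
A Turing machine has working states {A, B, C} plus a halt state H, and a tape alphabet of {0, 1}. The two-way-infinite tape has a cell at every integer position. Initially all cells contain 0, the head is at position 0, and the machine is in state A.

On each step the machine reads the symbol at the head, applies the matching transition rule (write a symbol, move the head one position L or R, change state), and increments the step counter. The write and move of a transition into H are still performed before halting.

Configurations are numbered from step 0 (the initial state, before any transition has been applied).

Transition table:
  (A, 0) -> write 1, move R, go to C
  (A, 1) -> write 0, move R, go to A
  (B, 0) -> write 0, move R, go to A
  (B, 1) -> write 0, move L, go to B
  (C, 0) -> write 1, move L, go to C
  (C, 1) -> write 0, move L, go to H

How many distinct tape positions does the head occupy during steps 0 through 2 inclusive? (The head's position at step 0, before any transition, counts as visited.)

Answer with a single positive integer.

Answer: 2

Derivation:
Step 1: in state A at pos 0, read 0 -> (A,0)->write 1,move R,goto C. Now: state=C, head=1, tape[-1..2]=0100 (head:   ^)
Step 2: in state C at pos 1, read 0 -> (C,0)->write 1,move L,goto C. Now: state=C, head=0, tape[-1..2]=0110 (head:  ^)
Head positions at steps 0..2: starting at 0, distinct positions visited = {0, 1} -> 2 position(s)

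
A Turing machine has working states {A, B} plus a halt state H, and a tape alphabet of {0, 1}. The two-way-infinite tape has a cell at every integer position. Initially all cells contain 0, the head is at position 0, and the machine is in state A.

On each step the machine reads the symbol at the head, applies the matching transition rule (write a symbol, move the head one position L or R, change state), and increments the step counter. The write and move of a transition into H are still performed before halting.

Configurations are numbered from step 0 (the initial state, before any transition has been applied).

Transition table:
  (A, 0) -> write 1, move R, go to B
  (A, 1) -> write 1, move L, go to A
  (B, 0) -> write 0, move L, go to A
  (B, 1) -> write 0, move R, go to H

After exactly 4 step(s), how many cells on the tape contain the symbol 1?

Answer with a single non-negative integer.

Answer: 2

Derivation:
Step 1: in state A at pos 0, read 0 -> (A,0)->write 1,move R,goto B. Now: state=B, head=1, tape[-1..2]=0100 (head:   ^)
Step 2: in state B at pos 1, read 0 -> (B,0)->write 0,move L,goto A. Now: state=A, head=0, tape[-1..2]=0100 (head:  ^)
Step 3: in state A at pos 0, read 1 -> (A,1)->write 1,move L,goto A. Now: state=A, head=-1, tape[-2..2]=00100 (head:  ^)
Step 4: in state A at pos -1, read 0 -> (A,0)->write 1,move R,goto B. Now: state=B, head=0, tape[-2..2]=01100 (head:   ^)
Cells containing 1 after step 4: {-1, 0} -> 2 cell(s)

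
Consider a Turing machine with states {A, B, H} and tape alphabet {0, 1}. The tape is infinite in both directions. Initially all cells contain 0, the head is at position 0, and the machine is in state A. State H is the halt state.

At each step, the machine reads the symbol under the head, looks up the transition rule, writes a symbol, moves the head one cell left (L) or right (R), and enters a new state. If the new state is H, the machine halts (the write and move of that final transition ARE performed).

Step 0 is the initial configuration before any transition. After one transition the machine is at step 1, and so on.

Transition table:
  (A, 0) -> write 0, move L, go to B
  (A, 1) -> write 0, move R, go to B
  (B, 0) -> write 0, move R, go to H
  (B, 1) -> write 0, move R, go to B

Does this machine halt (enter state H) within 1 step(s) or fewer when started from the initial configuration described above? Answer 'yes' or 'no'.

Step 1: in state A at pos 0, read 0 -> (A,0)->write 0,move L,goto B. Now: state=B, head=-1, tape[-2..1]=0000 (head:  ^)
After 1 step(s): state = B (not H) -> not halted within 1 -> no

Answer: no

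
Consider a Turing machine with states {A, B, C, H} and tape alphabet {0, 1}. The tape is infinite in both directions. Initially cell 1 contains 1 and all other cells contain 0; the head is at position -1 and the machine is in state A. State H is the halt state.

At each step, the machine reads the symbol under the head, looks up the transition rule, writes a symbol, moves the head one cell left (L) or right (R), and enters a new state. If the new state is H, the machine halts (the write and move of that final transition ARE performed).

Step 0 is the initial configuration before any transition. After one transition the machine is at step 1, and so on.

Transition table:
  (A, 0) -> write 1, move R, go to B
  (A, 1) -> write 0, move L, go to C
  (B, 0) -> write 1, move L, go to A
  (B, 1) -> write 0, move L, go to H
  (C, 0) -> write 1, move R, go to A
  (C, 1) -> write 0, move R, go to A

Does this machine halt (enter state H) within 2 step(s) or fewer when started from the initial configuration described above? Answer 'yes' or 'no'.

Step 1: in state A at pos -1, read 0 -> (A,0)->write 1,move R,goto B. Now: state=B, head=0, tape[-2..2]=01010 (head:   ^)
Step 2: in state B at pos 0, read 0 -> (B,0)->write 1,move L,goto A. Now: state=A, head=-1, tape[-2..2]=01110 (head:  ^)
After 2 step(s): state = A (not H) -> not halted within 2 -> no

Answer: no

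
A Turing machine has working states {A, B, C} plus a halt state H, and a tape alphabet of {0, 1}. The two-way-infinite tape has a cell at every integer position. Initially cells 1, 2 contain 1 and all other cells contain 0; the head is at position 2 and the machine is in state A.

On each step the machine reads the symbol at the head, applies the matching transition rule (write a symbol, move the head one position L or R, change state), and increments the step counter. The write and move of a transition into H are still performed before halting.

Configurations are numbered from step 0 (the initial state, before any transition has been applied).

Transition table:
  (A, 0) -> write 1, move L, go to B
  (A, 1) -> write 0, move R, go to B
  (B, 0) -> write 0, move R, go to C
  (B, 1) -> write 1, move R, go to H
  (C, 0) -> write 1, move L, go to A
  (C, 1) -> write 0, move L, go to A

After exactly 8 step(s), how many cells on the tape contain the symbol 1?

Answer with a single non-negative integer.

Step 1: in state A at pos 2, read 1 -> (A,1)->write 0,move R,goto B. Now: state=B, head=3, tape[0..4]=01000 (head:    ^)
Step 2: in state B at pos 3, read 0 -> (B,0)->write 0,move R,goto C. Now: state=C, head=4, tape[0..5]=010000 (head:     ^)
Step 3: in state C at pos 4, read 0 -> (C,0)->write 1,move L,goto A. Now: state=A, head=3, tape[0..5]=010010 (head:    ^)
Step 4: in state A at pos 3, read 0 -> (A,0)->write 1,move L,goto B. Now: state=B, head=2, tape[0..5]=010110 (head:   ^)
Step 5: in state B at pos 2, read 0 -> (B,0)->write 0,move R,goto C. Now: state=C, head=3, tape[0..5]=010110 (head:    ^)
Step 6: in state C at pos 3, read 1 -> (C,1)->write 0,move L,goto A. Now: state=A, head=2, tape[0..5]=010010 (head:   ^)
Step 7: in state A at pos 2, read 0 -> (A,0)->write 1,move L,goto B. Now: state=B, head=1, tape[0..5]=011010 (head:  ^)
Step 8: in state B at pos 1, read 1 -> (B,1)->write 1,move R,goto H. Now: state=H, head=2, tape[0..5]=011010 (head:   ^)
Cells containing 1 after step 8: {1, 2, 4} -> 3 cell(s)

Answer: 3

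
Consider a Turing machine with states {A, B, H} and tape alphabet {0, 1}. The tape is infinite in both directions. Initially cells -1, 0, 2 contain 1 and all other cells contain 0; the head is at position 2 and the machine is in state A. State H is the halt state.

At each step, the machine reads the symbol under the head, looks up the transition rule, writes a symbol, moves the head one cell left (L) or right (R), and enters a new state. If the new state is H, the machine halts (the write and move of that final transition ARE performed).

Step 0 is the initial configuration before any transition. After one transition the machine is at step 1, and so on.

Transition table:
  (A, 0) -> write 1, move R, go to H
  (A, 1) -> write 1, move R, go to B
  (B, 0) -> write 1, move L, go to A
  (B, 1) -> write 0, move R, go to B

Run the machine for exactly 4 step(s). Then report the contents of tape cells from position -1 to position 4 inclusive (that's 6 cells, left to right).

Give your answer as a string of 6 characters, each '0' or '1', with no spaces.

Step 1: in state A at pos 2, read 1 -> (A,1)->write 1,move R,goto B. Now: state=B, head=3, tape[-2..4]=0110100 (head:      ^)
Step 2: in state B at pos 3, read 0 -> (B,0)->write 1,move L,goto A. Now: state=A, head=2, tape[-2..4]=0110110 (head:     ^)
Step 3: in state A at pos 2, read 1 -> (A,1)->write 1,move R,goto B. Now: state=B, head=3, tape[-2..4]=0110110 (head:      ^)
Step 4: in state B at pos 3, read 1 -> (B,1)->write 0,move R,goto B. Now: state=B, head=4, tape[-2..5]=01101000 (head:       ^)

Answer: 110100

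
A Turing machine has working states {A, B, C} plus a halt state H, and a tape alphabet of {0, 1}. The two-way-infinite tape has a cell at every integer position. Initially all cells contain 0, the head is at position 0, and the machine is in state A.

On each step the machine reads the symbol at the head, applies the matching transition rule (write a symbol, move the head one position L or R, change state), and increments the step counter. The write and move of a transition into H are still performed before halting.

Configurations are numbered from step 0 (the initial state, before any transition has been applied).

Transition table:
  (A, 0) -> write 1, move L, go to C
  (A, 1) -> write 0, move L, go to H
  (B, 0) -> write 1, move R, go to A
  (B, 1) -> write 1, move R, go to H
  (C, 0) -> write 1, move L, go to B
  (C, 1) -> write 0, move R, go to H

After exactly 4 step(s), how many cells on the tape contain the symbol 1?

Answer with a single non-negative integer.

Answer: 2

Derivation:
Step 1: in state A at pos 0, read 0 -> (A,0)->write 1,move L,goto C. Now: state=C, head=-1, tape[-2..1]=0010 (head:  ^)
Step 2: in state C at pos -1, read 0 -> (C,0)->write 1,move L,goto B. Now: state=B, head=-2, tape[-3..1]=00110 (head:  ^)
Step 3: in state B at pos -2, read 0 -> (B,0)->write 1,move R,goto A. Now: state=A, head=-1, tape[-3..1]=01110 (head:   ^)
Step 4: in state A at pos -1, read 1 -> (A,1)->write 0,move L,goto H. Now: state=H, head=-2, tape[-3..1]=01010 (head:  ^)
Cells containing 1 after step 4: {-2, 0} -> 2 cell(s)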